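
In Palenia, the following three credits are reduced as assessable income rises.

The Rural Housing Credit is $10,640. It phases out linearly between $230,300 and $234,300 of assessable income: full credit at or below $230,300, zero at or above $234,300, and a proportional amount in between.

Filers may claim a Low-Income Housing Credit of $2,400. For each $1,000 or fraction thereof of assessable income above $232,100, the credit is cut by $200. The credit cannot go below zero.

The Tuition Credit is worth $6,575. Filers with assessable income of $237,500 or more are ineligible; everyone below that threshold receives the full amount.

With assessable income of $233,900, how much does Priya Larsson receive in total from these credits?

$9,639

Rural Housing Credit: $233,900 is $3,600 into a $4,000 phase-out range, leaving 400/4,000 of the credit: $10,640 × 400/4,000 = $1,064.
Low-Income Housing Credit: income exceeds $232,100 by $1,800, which is 2 full-or-partial $1,000 increments; reduction = 2 × $200 = $400, leaving $2,000.
Tuition Credit: $233,900 is below the $237,500 cutoff, so the full $6,575 applies.
Total: $1,064 + $2,000 + $6,575 = $9,639.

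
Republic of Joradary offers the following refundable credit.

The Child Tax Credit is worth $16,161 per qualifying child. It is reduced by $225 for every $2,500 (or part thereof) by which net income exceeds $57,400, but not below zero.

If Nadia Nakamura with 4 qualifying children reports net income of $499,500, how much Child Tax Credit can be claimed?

Child Tax Credit: base = 4 × $16,161 = $64,644. income exceeds $57,400 by $442,100, which is 177 full-or-partial $2,500 increments; reduction = 177 × $225 = $39,825, leaving $24,819.

$24,819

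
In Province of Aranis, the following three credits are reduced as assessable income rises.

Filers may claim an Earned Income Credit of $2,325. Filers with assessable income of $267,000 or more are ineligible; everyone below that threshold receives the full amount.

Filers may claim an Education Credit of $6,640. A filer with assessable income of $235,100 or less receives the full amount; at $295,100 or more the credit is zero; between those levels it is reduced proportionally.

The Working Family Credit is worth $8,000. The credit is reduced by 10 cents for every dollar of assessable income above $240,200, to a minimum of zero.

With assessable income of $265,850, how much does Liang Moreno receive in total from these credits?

Earned Income Credit: $265,850 is below the $267,000 cutoff, so the full $2,325 applies.
Education Credit: $265,850 is $30,750 into a $60,000 phase-out range, leaving 29,250/60,000 of the credit: $6,640 × 29,250/60,000 = $3,237.
Working Family Credit: 10% of the $25,650 excess over $240,200 is $2,565; credit = $8,000 − $2,565 = $5,435.
Total: $2,325 + $3,237 + $5,435 = $10,997.

$10,997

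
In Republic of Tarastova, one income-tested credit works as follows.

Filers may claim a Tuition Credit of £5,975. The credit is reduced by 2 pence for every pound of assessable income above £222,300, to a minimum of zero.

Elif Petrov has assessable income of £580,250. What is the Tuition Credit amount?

£0

Tuition Credit: 2% of the £357,950 excess over £222,300 is £7,159 ≥ base, so the credit is £0.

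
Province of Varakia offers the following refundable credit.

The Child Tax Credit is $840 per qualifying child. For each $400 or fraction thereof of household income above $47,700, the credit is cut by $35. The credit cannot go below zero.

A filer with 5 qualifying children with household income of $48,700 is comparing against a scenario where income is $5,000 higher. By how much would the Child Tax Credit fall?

$420

At $48,700 — base = 5 × $840 = $4,200. income exceeds $47,700 by $1,000, which is 3 full-or-partial $400 increments; reduction = 3 × $35 = $105, leaving $4,095.
At $53,700 — base = 5 × $840 = $4,200. income exceeds $47,700 by $6,000, which is 15 full-or-partial $400 increments; reduction = 15 × $35 = $525, leaving $3,675.
Lost: $4,095 − $3,675 = $420.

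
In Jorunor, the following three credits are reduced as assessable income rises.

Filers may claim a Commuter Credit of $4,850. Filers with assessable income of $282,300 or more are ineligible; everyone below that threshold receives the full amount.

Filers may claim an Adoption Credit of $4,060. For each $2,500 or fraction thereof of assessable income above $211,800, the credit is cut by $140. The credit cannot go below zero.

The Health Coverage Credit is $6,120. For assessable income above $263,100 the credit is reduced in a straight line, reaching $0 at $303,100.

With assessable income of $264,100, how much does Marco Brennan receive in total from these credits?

$11,937

Commuter Credit: $264,100 is below the $282,300 cutoff, so the full $4,850 applies.
Adoption Credit: income exceeds $211,800 by $52,300, which is 21 full-or-partial $2,500 increments; reduction = 21 × $140 = $2,940, leaving $1,120.
Health Coverage Credit: $264,100 is $1,000 into a $40,000 phase-out range, leaving 39,000/40,000 of the credit: $6,120 × 39,000/40,000 = $5,967.
Total: $4,850 + $1,120 + $5,967 = $11,937.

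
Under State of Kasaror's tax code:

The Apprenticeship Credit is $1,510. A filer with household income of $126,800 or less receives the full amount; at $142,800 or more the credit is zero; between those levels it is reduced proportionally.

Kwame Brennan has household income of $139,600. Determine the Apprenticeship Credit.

$302

Apprenticeship Credit: $139,600 is $12,800 into a $16,000 phase-out range, leaving 3,200/16,000 of the credit: $1,510 × 3,200/16,000 = $302.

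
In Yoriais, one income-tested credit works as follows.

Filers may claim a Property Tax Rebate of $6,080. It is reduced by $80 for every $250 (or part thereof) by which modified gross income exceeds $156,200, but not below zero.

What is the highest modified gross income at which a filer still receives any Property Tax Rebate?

$174,950

After 75 increments the reduction is 75 × $80 = $6,000, leaving $80; one more increment wipes it out. Increment 75 ends at excess 75 × $250 = $18,750, so the highest qualifying income is $156,200 + $18,750 = $174,950.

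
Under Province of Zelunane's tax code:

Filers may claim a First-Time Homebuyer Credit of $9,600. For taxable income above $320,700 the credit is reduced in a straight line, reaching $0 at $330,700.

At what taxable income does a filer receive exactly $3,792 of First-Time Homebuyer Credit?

$3,792 is 3,792/9,600 of the full $9,600, so 5,808/9,600 of the $10,000 range has been used: income = $320,700 + $10,000 × 5,808/9,600 = $326,750.

$326,750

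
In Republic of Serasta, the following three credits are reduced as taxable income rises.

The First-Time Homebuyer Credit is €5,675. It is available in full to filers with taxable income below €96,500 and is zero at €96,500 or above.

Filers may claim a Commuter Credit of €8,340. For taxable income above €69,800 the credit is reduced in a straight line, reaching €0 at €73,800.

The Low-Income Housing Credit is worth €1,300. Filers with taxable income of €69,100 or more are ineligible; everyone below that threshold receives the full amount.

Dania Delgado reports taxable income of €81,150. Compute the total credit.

First-Time Homebuyer Credit: €81,150 is below the €96,500 cutoff, so the full €5,675 applies.
Commuter Credit: €81,150 is at or above €73,800, so the credit is €0.
Low-Income Housing Credit: €81,150 meets or exceeds the €69,100 cutoff, so the credit is €0.
Total: €5,675 + €0 + €0 = €5,675.

€5,675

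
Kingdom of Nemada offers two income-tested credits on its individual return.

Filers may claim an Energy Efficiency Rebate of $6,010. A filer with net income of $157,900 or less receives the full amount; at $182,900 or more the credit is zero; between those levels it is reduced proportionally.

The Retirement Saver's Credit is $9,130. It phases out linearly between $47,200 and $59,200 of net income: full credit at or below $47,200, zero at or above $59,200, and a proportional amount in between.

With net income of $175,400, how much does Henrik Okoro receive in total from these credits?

$1,803

Energy Efficiency Rebate: $175,400 is $17,500 into a $25,000 phase-out range, leaving 7,500/25,000 of the credit: $6,010 × 7,500/25,000 = $1,803.
Retirement Saver's Credit: $175,400 is at or above $59,200, so the credit is $0.
Total: $1,803 + $0 = $1,803.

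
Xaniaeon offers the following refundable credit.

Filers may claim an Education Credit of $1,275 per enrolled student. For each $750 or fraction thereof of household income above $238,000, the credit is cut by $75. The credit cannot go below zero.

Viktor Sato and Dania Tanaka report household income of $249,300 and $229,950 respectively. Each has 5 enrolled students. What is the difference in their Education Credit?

Viktor ($249,300): Education Credit: base = 5 × $1,275 = $6,375. income exceeds $238,000 by $11,300, which is 16 full-or-partial $750 increments; reduction = 16 × $75 = $1,200, leaving $5,175.
Dania ($229,950): Education Credit: base = 5 × $1,275 = $6,375. $229,950 is at or below the $238,000 threshold, so the full $6,375 applies.
Difference: |$5,175 − $6,375| = $1,200.

$1,200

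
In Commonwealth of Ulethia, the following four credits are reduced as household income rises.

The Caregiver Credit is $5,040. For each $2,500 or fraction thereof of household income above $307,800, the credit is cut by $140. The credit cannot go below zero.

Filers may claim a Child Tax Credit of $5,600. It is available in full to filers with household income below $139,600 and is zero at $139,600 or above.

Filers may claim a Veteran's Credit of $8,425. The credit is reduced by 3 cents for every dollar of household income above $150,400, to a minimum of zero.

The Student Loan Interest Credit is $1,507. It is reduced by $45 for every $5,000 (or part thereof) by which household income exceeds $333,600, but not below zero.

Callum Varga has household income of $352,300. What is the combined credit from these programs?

Caregiver Credit: income exceeds $307,800 by $44,500, which is 18 full-or-partial $2,500 increments; reduction = 18 × $140 = $2,520, leaving $2,520.
Child Tax Credit: $352,300 meets or exceeds the $139,600 cutoff, so the credit is $0.
Veteran's Credit: 3% of the $201,900 excess over $150,400 is $6,057; credit = $8,425 − $6,057 = $2,368.
Student Loan Interest Credit: income exceeds $333,600 by $18,700, which is 4 full-or-partial $5,000 increments; reduction = 4 × $45 = $180, leaving $1,327.
Total: $2,520 + $0 + $2,368 + $1,327 = $6,215.

$6,215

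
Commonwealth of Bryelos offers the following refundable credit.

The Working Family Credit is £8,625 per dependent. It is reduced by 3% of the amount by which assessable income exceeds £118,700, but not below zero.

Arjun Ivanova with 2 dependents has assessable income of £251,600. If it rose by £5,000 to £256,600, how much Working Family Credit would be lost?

At £251,600 — base = 2 × £8,625 = £17,250. 3% of the £132,900 excess over £118,700 is £3,987; credit = £17,250 − £3,987 = £13,263.
At £256,600 — base = 2 × £8,625 = £17,250. 3% of the £137,900 excess over £118,700 is £4,137; credit = £17,250 − £4,137 = £13,113.
Lost: £13,263 − £13,113 = £150.

£150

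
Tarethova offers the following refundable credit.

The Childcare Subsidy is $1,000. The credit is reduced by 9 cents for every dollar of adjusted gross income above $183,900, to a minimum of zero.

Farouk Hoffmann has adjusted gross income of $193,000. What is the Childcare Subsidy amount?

$181

Childcare Subsidy: 9% of the $9,100 excess over $183,900 is $819; credit = $1,000 − $819 = $181.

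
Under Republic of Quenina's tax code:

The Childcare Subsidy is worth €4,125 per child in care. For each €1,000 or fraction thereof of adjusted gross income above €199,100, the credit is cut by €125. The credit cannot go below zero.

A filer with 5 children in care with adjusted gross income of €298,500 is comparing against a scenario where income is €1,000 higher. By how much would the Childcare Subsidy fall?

€125

At €298,500 — base = 5 × €4,125 = €20,625. income exceeds €199,100 by €99,400, which is 100 full-or-partial €1,000 increments; reduction = 100 × €125 = €12,500, leaving €8,125.
At €299,500 — base = 5 × €4,125 = €20,625. income exceeds €199,100 by €100,400, which is 101 full-or-partial €1,000 increments; reduction = 101 × €125 = €12,625, leaving €8,000.
Lost: €8,125 − €8,000 = €125.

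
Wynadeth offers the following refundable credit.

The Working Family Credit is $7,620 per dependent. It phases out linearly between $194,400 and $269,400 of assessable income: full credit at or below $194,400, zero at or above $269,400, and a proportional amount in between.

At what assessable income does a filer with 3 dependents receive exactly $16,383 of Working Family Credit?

$215,650

Full credit = 3 × $7,620 = $22,860.
$16,383 is 16,383/22,860 of the full $22,860, so 6,477/22,860 of the $75,000 range has been used: income = $194,400 + $75,000 × 6,477/22,860 = $215,650.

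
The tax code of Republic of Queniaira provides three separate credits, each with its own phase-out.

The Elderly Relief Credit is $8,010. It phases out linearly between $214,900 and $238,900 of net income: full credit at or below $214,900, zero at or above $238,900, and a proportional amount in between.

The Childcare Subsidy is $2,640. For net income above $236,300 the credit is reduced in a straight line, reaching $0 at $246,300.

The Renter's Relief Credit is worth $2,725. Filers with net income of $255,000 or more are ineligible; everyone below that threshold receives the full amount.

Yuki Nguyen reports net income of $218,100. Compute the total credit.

Elderly Relief Credit: $218,100 is $3,200 into a $24,000 phase-out range, leaving 20,800/24,000 of the credit: $8,010 × 20,800/24,000 = $6,942.
Childcare Subsidy: $218,100 is at or below the $236,300 threshold, so the full $2,640 applies.
Renter's Relief Credit: $218,100 is below the $255,000 cutoff, so the full $2,725 applies.
Total: $6,942 + $2,640 + $2,725 = $12,307.

$12,307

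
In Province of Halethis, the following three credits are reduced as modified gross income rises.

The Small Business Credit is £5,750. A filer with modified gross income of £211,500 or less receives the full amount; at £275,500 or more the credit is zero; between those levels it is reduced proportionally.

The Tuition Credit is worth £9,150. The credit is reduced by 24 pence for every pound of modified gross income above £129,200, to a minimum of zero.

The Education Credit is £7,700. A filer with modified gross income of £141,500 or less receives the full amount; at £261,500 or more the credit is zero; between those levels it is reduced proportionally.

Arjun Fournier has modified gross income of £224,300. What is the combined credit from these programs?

£6,987

Small Business Credit: £224,300 is £12,800 into a £64,000 phase-out range, leaving 51,200/64,000 of the credit: £5,750 × 51,200/64,000 = £4,600.
Tuition Credit: 24% of the £95,100 excess over £129,200 is £22,824 ≥ base, so the credit is £0.
Education Credit: £224,300 is £82,800 into a £120,000 phase-out range, leaving 37,200/120,000 of the credit: £7,700 × 37,200/120,000 = £2,387.
Total: £4,600 + £0 + £2,387 = £6,987.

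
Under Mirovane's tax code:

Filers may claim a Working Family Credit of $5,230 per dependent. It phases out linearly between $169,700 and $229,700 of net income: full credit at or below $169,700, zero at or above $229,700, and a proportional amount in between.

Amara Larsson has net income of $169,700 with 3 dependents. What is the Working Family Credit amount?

$15,690

Working Family Credit: base = 3 × $5,230 = $15,690. $169,700 is at or below the $169,700 threshold, so the full $15,690 applies.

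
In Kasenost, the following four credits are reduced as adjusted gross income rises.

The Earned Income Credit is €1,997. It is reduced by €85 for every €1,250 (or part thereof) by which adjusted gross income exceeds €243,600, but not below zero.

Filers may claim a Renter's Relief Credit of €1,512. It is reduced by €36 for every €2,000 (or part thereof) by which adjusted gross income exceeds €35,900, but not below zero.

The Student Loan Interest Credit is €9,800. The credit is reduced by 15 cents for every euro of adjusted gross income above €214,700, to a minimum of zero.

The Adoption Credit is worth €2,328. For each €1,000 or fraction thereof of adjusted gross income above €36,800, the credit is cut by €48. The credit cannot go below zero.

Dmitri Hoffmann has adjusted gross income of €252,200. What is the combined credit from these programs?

€5,577

Earned Income Credit: income exceeds €243,600 by €8,600, which is 7 full-or-partial €1,250 increments; reduction = 7 × €85 = €595, leaving €1,402.
Renter's Relief Credit: income exceeds €35,900 by €216,300 → 109 increments × €36 = €3,924 ≥ base, so the credit is €0.
Student Loan Interest Credit: 15% of the €37,500 excess over €214,700 is €5,625; credit = €9,800 − €5,625 = €4,175.
Adoption Credit: income exceeds €36,800 by €215,400 → 216 increments × €48 = €10,368 ≥ base, so the credit is €0.
Total: €1,402 + €0 + €4,175 + €0 = €5,577.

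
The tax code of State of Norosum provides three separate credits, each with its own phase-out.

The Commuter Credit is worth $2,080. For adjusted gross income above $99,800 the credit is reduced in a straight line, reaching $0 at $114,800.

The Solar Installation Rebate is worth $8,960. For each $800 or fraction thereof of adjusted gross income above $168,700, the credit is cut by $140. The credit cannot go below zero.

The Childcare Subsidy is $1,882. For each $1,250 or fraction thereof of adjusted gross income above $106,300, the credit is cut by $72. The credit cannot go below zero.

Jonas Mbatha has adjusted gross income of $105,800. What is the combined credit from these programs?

$12,090

Commuter Credit: $105,800 is $6,000 into a $15,000 phase-out range, leaving 9,000/15,000 of the credit: $2,080 × 9,000/15,000 = $1,248.
Solar Installation Rebate: $105,800 is at or below the $168,700 threshold, so the full $8,960 applies.
Childcare Subsidy: $105,800 is at or below the $106,300 threshold, so the full $1,882 applies.
Total: $1,248 + $8,960 + $1,882 = $12,090.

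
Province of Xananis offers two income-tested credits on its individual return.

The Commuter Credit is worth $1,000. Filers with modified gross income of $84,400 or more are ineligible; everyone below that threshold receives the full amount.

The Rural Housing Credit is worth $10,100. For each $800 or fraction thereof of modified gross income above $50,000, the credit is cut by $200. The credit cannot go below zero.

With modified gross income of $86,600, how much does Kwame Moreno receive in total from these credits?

$900

Commuter Credit: $86,600 meets or exceeds the $84,400 cutoff, so the credit is $0.
Rural Housing Credit: income exceeds $50,000 by $36,600, which is 46 full-or-partial $800 increments; reduction = 46 × $200 = $9,200, leaving $900.
Total: $0 + $900 = $900.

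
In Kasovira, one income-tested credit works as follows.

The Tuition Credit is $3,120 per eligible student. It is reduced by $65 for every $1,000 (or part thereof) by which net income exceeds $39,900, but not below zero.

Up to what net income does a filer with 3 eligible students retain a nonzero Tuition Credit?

$182,900

Full credit = 3 × $3,120 = $9,360.
After 143 increments the reduction is 143 × $65 = $9,295, leaving $65; one more increment wipes it out. Increment 143 ends at excess 143 × $1,000 = $143,000, so the highest qualifying income is $39,900 + $143,000 = $182,900.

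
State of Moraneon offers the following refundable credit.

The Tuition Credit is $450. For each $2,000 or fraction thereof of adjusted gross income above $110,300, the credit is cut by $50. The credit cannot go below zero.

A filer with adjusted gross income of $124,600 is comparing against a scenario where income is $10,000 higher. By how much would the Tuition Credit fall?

At $124,600 — income exceeds $110,300 by $14,300, which is 8 full-or-partial $2,000 increments; reduction = 8 × $50 = $400, leaving $50.
At $134,600 — income exceeds $110,300 by $24,300 → 13 increments × $50 = $650 ≥ base, so the credit is $0.
Lost: $50 − $0 = $50.

$50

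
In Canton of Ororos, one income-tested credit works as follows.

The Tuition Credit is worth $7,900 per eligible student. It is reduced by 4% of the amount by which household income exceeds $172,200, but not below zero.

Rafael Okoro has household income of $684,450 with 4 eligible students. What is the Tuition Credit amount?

$11,110

Tuition Credit: base = 4 × $7,900 = $31,600. 4% of the $512,250 excess over $172,200 is $20,490; credit = $31,600 − $20,490 = $11,110.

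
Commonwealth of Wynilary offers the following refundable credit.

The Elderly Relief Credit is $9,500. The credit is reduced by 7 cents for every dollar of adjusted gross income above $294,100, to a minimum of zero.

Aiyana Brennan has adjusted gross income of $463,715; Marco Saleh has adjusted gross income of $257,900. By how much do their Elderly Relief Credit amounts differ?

Aiyana ($463,715): Elderly Relief Credit: 7% of the $169,615 excess over $294,100 is $11,873.05 ≥ base, so the credit is $0.
Marco ($257,900): Elderly Relief Credit: $257,900 is at or below the $294,100 threshold, so the full $9,500 applies.
Difference: |$0 − $9,500| = $9,500.

$9,500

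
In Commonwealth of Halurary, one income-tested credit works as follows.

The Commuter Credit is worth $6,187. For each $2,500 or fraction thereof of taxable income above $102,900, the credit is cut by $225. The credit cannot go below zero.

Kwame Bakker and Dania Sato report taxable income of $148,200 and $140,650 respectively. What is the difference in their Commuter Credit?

Kwame ($148,200): Commuter Credit: income exceeds $102,900 by $45,300, which is 19 full-or-partial $2,500 increments; reduction = 19 × $225 = $4,275, leaving $1,912.
Dania ($140,650): Commuter Credit: income exceeds $102,900 by $37,750, which is 16 full-or-partial $2,500 increments; reduction = 16 × $225 = $3,600, leaving $2,587.
Difference: |$1,912 − $2,587| = $675.

$675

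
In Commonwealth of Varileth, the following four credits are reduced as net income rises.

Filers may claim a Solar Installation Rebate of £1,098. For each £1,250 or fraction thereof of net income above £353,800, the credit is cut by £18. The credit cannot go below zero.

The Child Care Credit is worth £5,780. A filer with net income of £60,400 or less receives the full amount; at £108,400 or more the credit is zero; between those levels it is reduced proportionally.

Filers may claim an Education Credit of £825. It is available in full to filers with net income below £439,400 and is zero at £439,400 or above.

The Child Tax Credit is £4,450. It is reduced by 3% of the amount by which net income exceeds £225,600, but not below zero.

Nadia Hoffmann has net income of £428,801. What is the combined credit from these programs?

Solar Installation Rebate: income exceeds £353,800 by £75,001 → 61 increments × £18 = £1,098 ≥ base, so the credit is £0.
Child Care Credit: £428,801 is at or above £108,400, so the credit is £0.
Education Credit: £428,801 is below the £439,400 cutoff, so the full £825 applies.
Child Tax Credit: 3% of the £203,201 excess over £225,600 is £6,096.03 ≥ base, so the credit is £0.
Total: £0 + £0 + £825 + £0 = £825.

£825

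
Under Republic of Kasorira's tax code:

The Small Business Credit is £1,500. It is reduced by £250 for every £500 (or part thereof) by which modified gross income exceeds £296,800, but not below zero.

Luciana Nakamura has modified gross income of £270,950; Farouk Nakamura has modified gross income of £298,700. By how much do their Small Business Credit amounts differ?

£1,000

Luciana (£270,950): Small Business Credit: £270,950 is at or below the £296,800 threshold, so the full £1,500 applies.
Farouk (£298,700): Small Business Credit: income exceeds £296,800 by £1,900, which is 4 full-or-partial £500 increments; reduction = 4 × £250 = £1,000, leaving £500.
Difference: |£1,500 − £500| = £1,000.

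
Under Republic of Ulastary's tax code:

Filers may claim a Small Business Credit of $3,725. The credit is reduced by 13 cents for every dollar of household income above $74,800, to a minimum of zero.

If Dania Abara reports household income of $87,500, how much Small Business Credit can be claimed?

Small Business Credit: 13% of the $12,700 excess over $74,800 is $1,651; credit = $3,725 − $1,651 = $2,074.

$2,074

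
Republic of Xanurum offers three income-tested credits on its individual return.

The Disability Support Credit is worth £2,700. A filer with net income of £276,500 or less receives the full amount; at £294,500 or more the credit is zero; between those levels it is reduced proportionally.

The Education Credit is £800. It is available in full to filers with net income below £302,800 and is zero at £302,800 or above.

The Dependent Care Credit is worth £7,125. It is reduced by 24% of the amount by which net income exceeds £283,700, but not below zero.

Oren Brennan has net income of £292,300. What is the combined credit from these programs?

Disability Support Credit: £292,300 is £15,800 into a £18,000 phase-out range, leaving 2,200/18,000 of the credit: £2,700 × 2,200/18,000 = £330.
Education Credit: £292,300 is below the £302,800 cutoff, so the full £800 applies.
Dependent Care Credit: 24% of the £8,600 excess over £283,700 is £2,064; credit = £7,125 − £2,064 = £5,061.
Total: £330 + £800 + £5,061 = £6,191.

£6,191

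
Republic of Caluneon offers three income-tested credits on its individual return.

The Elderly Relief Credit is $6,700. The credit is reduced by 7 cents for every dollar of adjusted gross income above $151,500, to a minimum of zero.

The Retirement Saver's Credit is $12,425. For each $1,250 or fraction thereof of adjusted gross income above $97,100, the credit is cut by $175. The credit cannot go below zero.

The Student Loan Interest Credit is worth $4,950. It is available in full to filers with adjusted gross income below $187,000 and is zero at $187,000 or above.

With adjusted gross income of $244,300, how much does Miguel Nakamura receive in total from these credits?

Elderly Relief Credit: 7% of the $92,800 excess over $151,500 is $6,496; credit = $6,700 − $6,496 = $204.
Retirement Saver's Credit: income exceeds $97,100 by $147,200 → 118 increments × $175 = $20,650 ≥ base, so the credit is $0.
Student Loan Interest Credit: $244,300 meets or exceeds the $187,000 cutoff, so the credit is $0.
Total: $204 + $0 + $0 = $204.

$204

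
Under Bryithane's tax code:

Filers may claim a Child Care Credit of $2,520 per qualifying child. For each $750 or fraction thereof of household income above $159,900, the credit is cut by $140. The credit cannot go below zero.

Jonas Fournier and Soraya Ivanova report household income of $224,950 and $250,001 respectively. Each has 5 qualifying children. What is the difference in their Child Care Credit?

Jonas ($224,950): Child Care Credit: base = 5 × $2,520 = $12,600. income exceeds $159,900 by $65,050, which is 87 full-or-partial $750 increments; reduction = 87 × $140 = $12,180, leaving $420.
Soraya ($250,001): Child Care Credit: base = 5 × $2,520 = $12,600. income exceeds $159,900 by $90,101 → 121 increments × $140 = $16,940 ≥ base, so the credit is $0.
Difference: |$420 − $0| = $420.

$420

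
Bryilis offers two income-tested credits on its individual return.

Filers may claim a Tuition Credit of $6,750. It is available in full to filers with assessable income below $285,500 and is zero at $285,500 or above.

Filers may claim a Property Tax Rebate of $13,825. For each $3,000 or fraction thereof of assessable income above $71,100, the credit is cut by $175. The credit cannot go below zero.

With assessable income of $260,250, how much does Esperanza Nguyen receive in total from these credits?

$9,375

Tuition Credit: $260,250 is below the $285,500 cutoff, so the full $6,750 applies.
Property Tax Rebate: income exceeds $71,100 by $189,150, which is 64 full-or-partial $3,000 increments; reduction = 64 × $175 = $11,200, leaving $2,625.
Total: $6,750 + $2,625 = $9,375.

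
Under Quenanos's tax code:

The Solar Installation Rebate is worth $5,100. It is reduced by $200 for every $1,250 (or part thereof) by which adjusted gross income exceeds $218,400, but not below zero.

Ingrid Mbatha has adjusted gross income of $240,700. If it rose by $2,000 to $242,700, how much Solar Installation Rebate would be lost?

At $240,700 — income exceeds $218,400 by $22,300, which is 18 full-or-partial $1,250 increments; reduction = 18 × $200 = $3,600, leaving $1,500.
At $242,700 — income exceeds $218,400 by $24,300, which is 20 full-or-partial $1,250 increments; reduction = 20 × $200 = $4,000, leaving $1,100.
Lost: $1,500 − $1,100 = $400.

$400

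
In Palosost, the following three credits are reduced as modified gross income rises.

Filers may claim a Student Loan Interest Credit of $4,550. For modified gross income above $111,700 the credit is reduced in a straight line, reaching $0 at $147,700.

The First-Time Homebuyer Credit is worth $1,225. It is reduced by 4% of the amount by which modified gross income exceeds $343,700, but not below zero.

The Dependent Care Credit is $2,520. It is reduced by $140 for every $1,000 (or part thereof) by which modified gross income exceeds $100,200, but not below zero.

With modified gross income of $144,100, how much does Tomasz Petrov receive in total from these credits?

Student Loan Interest Credit: $144,100 is $32,400 into a $36,000 phase-out range, leaving 3,600/36,000 of the credit: $4,550 × 3,600/36,000 = $455.
First-Time Homebuyer Credit: $144,100 is at or below the $343,700 threshold, so the full $1,225 applies.
Dependent Care Credit: income exceeds $100,200 by $43,900 → 44 increments × $140 = $6,160 ≥ base, so the credit is $0.
Total: $455 + $1,225 + $0 = $1,680.

$1,680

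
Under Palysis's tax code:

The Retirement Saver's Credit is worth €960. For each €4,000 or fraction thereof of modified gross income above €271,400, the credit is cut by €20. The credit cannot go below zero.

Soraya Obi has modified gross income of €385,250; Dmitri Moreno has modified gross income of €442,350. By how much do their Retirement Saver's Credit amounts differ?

€280

Soraya (€385,250): Retirement Saver's Credit: income exceeds €271,400 by €113,850, which is 29 full-or-partial €4,000 increments; reduction = 29 × €20 = €580, leaving €380.
Dmitri (€442,350): Retirement Saver's Credit: income exceeds €271,400 by €170,950, which is 43 full-or-partial €4,000 increments; reduction = 43 × €20 = €860, leaving €100.
Difference: |€380 − €100| = €280.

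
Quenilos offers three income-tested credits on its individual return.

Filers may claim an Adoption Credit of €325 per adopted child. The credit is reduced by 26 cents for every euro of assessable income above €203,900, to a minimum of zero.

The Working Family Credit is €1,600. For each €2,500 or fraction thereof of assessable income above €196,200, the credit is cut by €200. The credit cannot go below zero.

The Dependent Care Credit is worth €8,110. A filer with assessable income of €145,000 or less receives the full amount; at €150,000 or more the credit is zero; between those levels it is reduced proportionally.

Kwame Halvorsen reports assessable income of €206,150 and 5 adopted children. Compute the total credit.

€1,840

Adoption Credit: base = 5 × €325 = €1,625. 26% of the €2,250 excess over €203,900 is €585; credit = €1,625 − €585 = €1,040.
Working Family Credit: income exceeds €196,200 by €9,950, which is 4 full-or-partial €2,500 increments; reduction = 4 × €200 = €800, leaving €800.
Dependent Care Credit: €206,150 is at or above €150,000, so the credit is €0.
Total: €1,040 + €800 + €0 = €1,840.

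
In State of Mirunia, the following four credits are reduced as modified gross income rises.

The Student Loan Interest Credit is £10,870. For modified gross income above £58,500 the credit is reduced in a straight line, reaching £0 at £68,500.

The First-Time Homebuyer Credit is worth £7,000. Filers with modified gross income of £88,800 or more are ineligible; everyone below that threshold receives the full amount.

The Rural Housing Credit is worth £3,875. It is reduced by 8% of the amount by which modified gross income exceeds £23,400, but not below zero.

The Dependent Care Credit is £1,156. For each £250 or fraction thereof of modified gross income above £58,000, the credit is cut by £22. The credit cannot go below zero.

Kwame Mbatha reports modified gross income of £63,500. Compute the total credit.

£13,774

Student Loan Interest Credit: £63,500 is £5,000 into a £10,000 phase-out range, leaving 5,000/10,000 of the credit: £10,870 × 5,000/10,000 = £5,435.
First-Time Homebuyer Credit: £63,500 is below the £88,800 cutoff, so the full £7,000 applies.
Rural Housing Credit: 8% of the £40,100 excess over £23,400 is £3,208; credit = £3,875 − £3,208 = £667.
Dependent Care Credit: income exceeds £58,000 by £5,500, which is 22 full-or-partial £250 increments; reduction = 22 × £22 = £484, leaving £672.
Total: £5,435 + £7,000 + £667 + £672 = £13,774.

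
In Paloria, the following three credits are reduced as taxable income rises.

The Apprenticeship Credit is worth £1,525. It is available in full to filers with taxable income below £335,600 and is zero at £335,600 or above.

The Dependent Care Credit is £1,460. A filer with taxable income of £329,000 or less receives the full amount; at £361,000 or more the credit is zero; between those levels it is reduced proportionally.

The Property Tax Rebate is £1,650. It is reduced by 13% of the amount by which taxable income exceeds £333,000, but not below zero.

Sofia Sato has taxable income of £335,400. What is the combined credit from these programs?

£4,031

Apprenticeship Credit: £335,400 is below the £335,600 cutoff, so the full £1,525 applies.
Dependent Care Credit: £335,400 is £6,400 into a £32,000 phase-out range, leaving 25,600/32,000 of the credit: £1,460 × 25,600/32,000 = £1,168.
Property Tax Rebate: 13% of the £2,400 excess over £333,000 is £312; credit = £1,650 − £312 = £1,338.
Total: £1,525 + £1,168 + £1,338 = £4,031.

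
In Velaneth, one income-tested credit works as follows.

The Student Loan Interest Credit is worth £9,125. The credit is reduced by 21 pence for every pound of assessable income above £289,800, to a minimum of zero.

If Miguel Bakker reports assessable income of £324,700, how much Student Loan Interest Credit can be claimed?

£1,796

Student Loan Interest Credit: 21% of the £34,900 excess over £289,800 is £7,329; credit = £9,125 − £7,329 = £1,796.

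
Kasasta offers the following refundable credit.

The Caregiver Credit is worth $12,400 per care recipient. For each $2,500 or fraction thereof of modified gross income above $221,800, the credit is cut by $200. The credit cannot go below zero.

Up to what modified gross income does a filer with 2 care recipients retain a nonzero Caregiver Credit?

$529,300

Full credit = 2 × $12,400 = $24,800.
After 123 increments the reduction is 123 × $200 = $24,600, leaving $200; one more increment wipes it out. Increment 123 ends at excess 123 × $2,500 = $307,500, so the highest qualifying income is $221,800 + $307,500 = $529,300.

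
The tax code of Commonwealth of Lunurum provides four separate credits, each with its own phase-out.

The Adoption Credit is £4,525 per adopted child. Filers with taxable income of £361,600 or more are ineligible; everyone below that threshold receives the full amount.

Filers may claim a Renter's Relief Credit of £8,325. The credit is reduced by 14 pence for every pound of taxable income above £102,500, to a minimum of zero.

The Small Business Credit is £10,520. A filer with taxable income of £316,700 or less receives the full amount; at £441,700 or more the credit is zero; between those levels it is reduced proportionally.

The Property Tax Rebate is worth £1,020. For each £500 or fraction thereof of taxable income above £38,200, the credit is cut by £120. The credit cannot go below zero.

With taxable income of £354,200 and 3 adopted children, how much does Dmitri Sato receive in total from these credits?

Adoption Credit: base = 3 × £4,525 = £13,575. £354,200 is below the £361,600 cutoff, so the full £13,575 applies.
Renter's Relief Credit: 14% of the £251,700 excess over £102,500 is £35,238 ≥ base, so the credit is £0.
Small Business Credit: £354,200 is £37,500 into a £125,000 phase-out range, leaving 87,500/125,000 of the credit: £10,520 × 87,500/125,000 = £7,364.
Property Tax Rebate: income exceeds £38,200 by £316,000 → 632 increments × £120 = £75,840 ≥ base, so the credit is £0.
Total: £13,575 + £0 + £7,364 + £0 = £20,939.

£20,939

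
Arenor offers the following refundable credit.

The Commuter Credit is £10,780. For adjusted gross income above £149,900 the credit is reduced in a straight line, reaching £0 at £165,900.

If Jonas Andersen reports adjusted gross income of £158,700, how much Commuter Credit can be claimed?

Commuter Credit: £158,700 is £8,800 into a £16,000 phase-out range, leaving 7,200/16,000 of the credit: £10,780 × 7,200/16,000 = £4,851.

£4,851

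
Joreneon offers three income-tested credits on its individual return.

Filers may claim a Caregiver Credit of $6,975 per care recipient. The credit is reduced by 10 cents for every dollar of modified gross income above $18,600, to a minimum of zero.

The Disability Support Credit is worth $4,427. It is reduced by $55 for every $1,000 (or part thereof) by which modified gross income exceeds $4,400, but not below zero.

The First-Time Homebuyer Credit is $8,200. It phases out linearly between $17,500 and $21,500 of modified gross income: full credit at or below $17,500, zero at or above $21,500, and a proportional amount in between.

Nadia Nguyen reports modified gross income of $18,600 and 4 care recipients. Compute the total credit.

$37,447

Caregiver Credit: base = 4 × $6,975 = $27,900. $18,600 is at or below the $18,600 threshold, so the full $27,900 applies.
Disability Support Credit: income exceeds $4,400 by $14,200, which is 15 full-or-partial $1,000 increments; reduction = 15 × $55 = $825, leaving $3,602.
First-Time Homebuyer Credit: $18,600 is $1,100 into a $4,000 phase-out range, leaving 2,900/4,000 of the credit: $8,200 × 2,900/4,000 = $5,945.
Total: $27,900 + $3,602 + $5,945 = $37,447.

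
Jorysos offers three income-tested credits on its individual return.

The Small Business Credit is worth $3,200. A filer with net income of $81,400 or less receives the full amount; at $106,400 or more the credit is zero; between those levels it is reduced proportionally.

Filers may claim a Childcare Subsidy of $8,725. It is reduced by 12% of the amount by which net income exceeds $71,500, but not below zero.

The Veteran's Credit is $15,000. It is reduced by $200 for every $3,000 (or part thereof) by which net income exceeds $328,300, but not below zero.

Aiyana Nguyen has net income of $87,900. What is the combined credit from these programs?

Small Business Credit: $87,900 is $6,500 into a $25,000 phase-out range, leaving 18,500/25,000 of the credit: $3,200 × 18,500/25,000 = $2,368.
Childcare Subsidy: 12% of the $16,400 excess over $71,500 is $1,968; credit = $8,725 − $1,968 = $6,757.
Veteran's Credit: $87,900 is at or below the $328,300 threshold, so the full $15,000 applies.
Total: $2,368 + $6,757 + $15,000 = $24,125.

$24,125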